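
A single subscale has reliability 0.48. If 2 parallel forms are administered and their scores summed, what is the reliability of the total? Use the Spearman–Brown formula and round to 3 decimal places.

ρ_k = kρ / (1 + (k−1)ρ) = 2·0.48 / (1 + 1·0.48) = 0.960 / 1.480 = 0.649.

0.649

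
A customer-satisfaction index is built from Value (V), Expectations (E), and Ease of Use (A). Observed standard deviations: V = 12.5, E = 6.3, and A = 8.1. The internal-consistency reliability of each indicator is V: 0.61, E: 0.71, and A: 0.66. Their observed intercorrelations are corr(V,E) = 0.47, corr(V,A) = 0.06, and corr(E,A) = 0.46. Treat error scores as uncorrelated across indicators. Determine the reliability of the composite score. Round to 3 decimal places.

Var(V+E+A) = 12.5² + 6.3² + 8.1² + 2·[12.5·6.3·0.47 + 12.5·8.1·0.06 + 6.3·8.1·0.46] = 261.55 + 133.123 = 394.673.
Because errors are independent across components, Cov(Tᵢ,Tⱼ) = Cov(Xᵢ,Xⱼ); the off-diagonal part of the true-score variance is the same as above.
True-score variance = [12.5²·0.61 + 6.3²·0.71 + 8.1²·0.66] + 133.123 = 166.795 + 133.123 = 299.918.
Reliability = 299.918 / 394.673 = 0.760.

0.760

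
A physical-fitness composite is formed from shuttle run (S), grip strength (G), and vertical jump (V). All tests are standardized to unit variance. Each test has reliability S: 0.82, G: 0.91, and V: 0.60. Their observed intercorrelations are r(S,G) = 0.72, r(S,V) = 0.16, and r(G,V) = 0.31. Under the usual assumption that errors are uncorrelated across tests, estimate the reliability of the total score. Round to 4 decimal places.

Var(S+G+V) = 3 + 2·[0.72 + 0.16 + 0.31] = 3 + 2.38 = 5.38.
With uncorrelated errors the cross-covariances are all true-score covariance, so they carry over unchanged; only the diagonal terms shrink to ρᵢσᵢ².
True-score variance = [0.82 + 0.91 + 0.60] + 2.38 = 2.33 + 2.38 = 4.71.
Reliability = 4.71 / 5.38 = 0.8755.

0.8755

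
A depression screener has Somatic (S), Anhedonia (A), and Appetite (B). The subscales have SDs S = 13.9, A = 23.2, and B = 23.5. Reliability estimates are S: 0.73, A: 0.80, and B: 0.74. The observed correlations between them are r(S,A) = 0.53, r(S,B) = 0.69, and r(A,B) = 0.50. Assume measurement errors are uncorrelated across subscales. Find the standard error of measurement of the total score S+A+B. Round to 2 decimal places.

Var(total) = 1283.7 + 1337.81 = 2621.51.
True-score variance = 980.3 + 1337.81 = 2318.11, so reliability = 0.8843.
Error variance = 2621.51 − 2318.11 = 303.4; SEM = √303.4 = 17.42.

17.42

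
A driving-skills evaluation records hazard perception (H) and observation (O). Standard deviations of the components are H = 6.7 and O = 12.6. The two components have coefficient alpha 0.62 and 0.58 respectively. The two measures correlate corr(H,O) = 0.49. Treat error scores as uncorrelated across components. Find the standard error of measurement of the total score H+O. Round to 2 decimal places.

9.15

Var(total) = 203.65 + 82.7316 = 286.382.
True-score variance = 119.913 + 82.7316 = 202.644, so reliability = 0.7076.
Error variance = 286.382 − 202.644 = 83.7374; SEM = √83.7374 = 9.15.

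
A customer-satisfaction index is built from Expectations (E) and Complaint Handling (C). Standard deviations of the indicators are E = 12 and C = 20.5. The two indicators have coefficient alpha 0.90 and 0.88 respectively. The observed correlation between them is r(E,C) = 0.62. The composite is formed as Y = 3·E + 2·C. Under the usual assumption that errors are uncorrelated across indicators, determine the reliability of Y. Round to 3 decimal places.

Var(Y) = 3²·12² + 2²·20.5² + 2·[6·12·20.5·0.62] = 2977 + 1830.24 = 4807.24.
Under uncorrelated errors the observed covariances equal the true-score covariances, so only the own-variance terms attenuate.
True-score variance = [3²·12²·0.90 + 2²·20.5²·0.88] + 1830.24 = 2645.68 + 1830.24 = 4475.92.
Reliability = 4475.92 / 4807.24 = 0.931.

0.931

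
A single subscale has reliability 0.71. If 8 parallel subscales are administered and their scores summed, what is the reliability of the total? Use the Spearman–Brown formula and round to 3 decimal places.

0.951

ρ_k = kρ / (1 + (k−1)ρ) = 8·0.71 / (1 + 7·0.71) = 5.680 / 5.970 = 0.951.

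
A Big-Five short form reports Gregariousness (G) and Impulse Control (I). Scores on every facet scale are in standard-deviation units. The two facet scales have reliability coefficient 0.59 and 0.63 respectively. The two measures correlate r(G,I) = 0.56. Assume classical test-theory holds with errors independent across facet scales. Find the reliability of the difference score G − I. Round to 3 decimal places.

0.114

Var(G−I) = 1 + 1 − 2·0.56 = 2 − 1.12 = 0.88.
Because errors are independent across components, Cov(Tᵢ,Tⱼ) = Cov(Xᵢ,Xⱼ); the off-diagonal part of the true-score variance is the same as above.
True-score variance = [0.59 + 0.63] − 1.12 = 1.22 − 1.12 = 0.1.
Reliability = 0.1 / 0.88 = 0.114.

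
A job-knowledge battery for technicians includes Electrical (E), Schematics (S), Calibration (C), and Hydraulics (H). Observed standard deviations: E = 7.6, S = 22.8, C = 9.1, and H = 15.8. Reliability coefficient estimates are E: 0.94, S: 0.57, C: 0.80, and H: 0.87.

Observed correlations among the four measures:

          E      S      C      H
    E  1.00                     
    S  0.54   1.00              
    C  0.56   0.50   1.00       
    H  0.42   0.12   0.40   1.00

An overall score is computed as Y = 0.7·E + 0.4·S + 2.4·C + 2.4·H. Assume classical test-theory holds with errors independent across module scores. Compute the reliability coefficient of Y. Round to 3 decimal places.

0.904

Var(Y) = 0.7²·7.6² + 0.4²·22.8² + 2.4²·9.1² + 2.4²·15.8² + 2·[0.28·7.6·22.8·0.54 + 1.68·7.6·9.1·0.56 + 1.68·7.6·15.8·0.42 + 0.96·22.8·9.1·0.50 + 0.96·22.8·15.8·0.12 + 5.76·9.1·15.8·0.40] = 2026.39 + 1296.71 = 3323.1.
Under uncorrelated errors the observed covariances equal the true-score covariances, so only the own-variance terms attenuate.
True-score variance = [0.7²·7.6²·0.94 + 0.4²·22.8²·0.57 + 2.4²·9.1²·0.80 + 2.4²·15.8²·0.87] + 1296.71 = 1706.6 + 1296.71 = 3003.3.
Reliability = 3003.3 / 3323.1 = 0.904.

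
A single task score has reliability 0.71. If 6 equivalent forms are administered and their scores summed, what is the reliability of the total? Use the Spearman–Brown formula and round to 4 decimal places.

ρ_k = kρ / (1 + (k−1)ρ) = 6·0.71 / (1 + 5·0.71) = 4.260 / 4.550 = 0.9363.

0.9363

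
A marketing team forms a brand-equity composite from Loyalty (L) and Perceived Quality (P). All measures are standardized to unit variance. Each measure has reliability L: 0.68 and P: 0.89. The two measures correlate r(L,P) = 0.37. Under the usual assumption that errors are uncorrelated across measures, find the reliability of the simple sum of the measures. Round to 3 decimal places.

0.843

Var(L+P) = 2 + 2·[0.37] = 2 + 0.74 = 2.74.
With uncorrelated errors the cross-covariances are all true-score covariance, so they carry over unchanged; only the diagonal terms shrink to ρᵢσᵢ².
True-score variance = [0.68 + 0.89] + 0.74 = 1.57 + 0.74 = 2.31.
Reliability = 2.31 / 2.74 = 0.843.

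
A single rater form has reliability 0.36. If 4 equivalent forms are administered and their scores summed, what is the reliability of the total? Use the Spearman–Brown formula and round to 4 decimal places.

ρ_k = kρ / (1 + (k−1)ρ) = 4·0.36 / (1 + 3·0.36) = 1.440 / 2.080 = 0.6923.

0.6923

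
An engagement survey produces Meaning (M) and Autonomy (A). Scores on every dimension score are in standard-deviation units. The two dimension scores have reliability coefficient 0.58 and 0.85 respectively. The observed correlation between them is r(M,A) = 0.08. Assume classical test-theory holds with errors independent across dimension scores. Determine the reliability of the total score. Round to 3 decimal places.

0.736

Var(M+A) = 2 + 2·[0.08] = 2 + 0.16 = 2.16.
With uncorrelated errors the cross-covariances are all true-score covariance, so they carry over unchanged; only the diagonal terms shrink to ρᵢσᵢ².
True-score variance = [0.58 + 0.85] + 0.16 = 1.43 + 0.16 = 1.59.
Reliability = 1.59 / 2.16 = 0.736.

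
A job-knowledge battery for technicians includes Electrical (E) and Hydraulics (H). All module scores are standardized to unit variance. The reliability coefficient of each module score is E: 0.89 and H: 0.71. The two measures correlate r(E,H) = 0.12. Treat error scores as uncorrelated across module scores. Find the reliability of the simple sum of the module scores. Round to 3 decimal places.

Var(E+H) = 2 + 2·[0.12] = 2 + 0.24 = 2.24.
Because errors are independent across components, Cov(Tᵢ,Tⱼ) = Cov(Xᵢ,Xⱼ); the off-diagonal part of the true-score variance is the same as above.
True-score variance = [0.89 + 0.71] + 0.24 = 1.6 + 0.24 = 1.84.
Reliability = 1.84 / 2.24 = 0.821.

0.821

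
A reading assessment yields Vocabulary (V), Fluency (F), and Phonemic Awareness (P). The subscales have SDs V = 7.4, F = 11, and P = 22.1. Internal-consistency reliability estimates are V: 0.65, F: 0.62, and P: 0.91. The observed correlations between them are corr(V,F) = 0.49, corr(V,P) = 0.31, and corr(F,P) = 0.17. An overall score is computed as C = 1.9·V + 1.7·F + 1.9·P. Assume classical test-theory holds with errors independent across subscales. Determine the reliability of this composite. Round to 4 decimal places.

0.8873

Var(C) = 1.9²·7.4² + 1.7²·11² + 1.9²·22.1² + 2·[3.23·7.4·11·0.49 + 3.61·7.4·22.1·0.31 + 3.23·11·22.1·0.17] = 2310.53 + 890.671 = 3201.2.
With uncorrelated errors the cross-covariances are all true-score covariance, so they carry over unchanged; only the diagonal terms shrink to ρᵢσᵢ².
True-score variance = [1.9²·7.4²·0.65 + 1.7²·11²·0.62 + 1.9²·22.1²·0.91] + 890.671 = 1949.78 + 890.671 = 2840.45.
Reliability = 2840.45 / 3201.2 = 0.8873.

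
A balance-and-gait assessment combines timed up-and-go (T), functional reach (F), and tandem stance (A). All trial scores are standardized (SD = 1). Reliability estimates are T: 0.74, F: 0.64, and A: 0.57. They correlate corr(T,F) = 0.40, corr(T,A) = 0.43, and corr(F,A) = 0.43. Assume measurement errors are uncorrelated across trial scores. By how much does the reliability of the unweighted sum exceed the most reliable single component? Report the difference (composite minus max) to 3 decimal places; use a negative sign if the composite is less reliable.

Var(sum) = 3 + 2.52 = 5.52; true-score variance = 1.95 + 2.52 = 4.47; composite reliability = 0.8098.
Max component reliability = 0.7400.
Difference = 0.8098 − 0.7400 = 0.070.

0.070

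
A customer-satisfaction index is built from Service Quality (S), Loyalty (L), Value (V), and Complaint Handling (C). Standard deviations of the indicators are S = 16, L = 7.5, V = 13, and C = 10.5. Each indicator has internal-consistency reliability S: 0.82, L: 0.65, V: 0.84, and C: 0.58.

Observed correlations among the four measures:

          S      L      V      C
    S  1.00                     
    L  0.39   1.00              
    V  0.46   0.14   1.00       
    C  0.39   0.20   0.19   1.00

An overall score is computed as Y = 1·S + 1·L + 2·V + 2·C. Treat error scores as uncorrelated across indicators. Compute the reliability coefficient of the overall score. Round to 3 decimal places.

0.856

Var(Y) = 16² + 7.5² + 2²·13² + 2²·10.5² + 2·[16·7.5·0.39 + 2·16·13·0.46 + 2·16·10.5·0.39 + 2·7.5·13·0.14 + 2·7.5·10.5·0.20 + 4·13·10.5·0.19] = 1429.25 + 1063.48 = 2492.73.
Under uncorrelated errors the observed covariances equal the true-score covariances, so only the own-variance terms attenuate.
True-score variance = [16²·0.82 + 7.5²·0.65 + 2²·13²·0.84 + 2²·10.5²·0.58] + 1063.48 = 1070.1 + 1063.48 = 2133.58.
Reliability = 2133.58 / 2492.73 = 0.856.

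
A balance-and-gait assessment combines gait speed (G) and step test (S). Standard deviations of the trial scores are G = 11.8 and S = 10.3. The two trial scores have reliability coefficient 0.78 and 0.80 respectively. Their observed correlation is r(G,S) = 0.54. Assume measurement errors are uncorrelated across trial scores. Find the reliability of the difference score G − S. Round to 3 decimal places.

0.545

Var(G−S) = 11.8² + 10.3² − 2·11.8·10.3·0.54 = 245.33 − 131.263 = 114.067.
Because errors are independent across components, Cov(Tᵢ,Tⱼ) = Cov(Xᵢ,Xⱼ); the off-diagonal part of the true-score variance is the same as above.
True-score variance = [11.8²·0.78 + 10.3²·0.80] − 131.263 = 193.479 − 131.263 = 62.216.
Reliability = 62.216 / 114.067 = 0.545.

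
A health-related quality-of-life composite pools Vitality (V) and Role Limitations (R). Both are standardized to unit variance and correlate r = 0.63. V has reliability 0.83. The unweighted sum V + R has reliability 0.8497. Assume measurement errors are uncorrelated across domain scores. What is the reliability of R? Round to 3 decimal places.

Var(V+R) = 2 + 2·0.63 = 3.260.
True-score variance = ρ_V + ρ_R + 2·0.63, so 0.8497 = (0.83 + ρ_R + 1.26) / 3.260.
ρ_R = 0.8497·3.260 − 0.83 − 1.26 = 0.680.

0.680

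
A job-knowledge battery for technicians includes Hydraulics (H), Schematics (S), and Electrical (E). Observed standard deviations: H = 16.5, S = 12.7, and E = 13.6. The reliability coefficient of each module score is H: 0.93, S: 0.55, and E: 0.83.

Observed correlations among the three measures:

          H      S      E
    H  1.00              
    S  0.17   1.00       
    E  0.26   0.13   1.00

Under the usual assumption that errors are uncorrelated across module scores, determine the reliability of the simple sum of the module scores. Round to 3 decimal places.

0.855

Var(H+S+E) = 16.5² + 12.7² + 13.6² + 2·[16.5·12.7·0.17 + 16.5·13.6·0.26 + 12.7·13.6·0.13] = 618.5 + 232.842 = 851.342.
With uncorrelated errors the cross-covariances are all true-score covariance, so they carry over unchanged; only the diagonal terms shrink to ρᵢσᵢ².
True-score variance = [16.5²·0.93 + 12.7²·0.55 + 13.6²·0.83] + 232.842 = 495.419 + 232.842 = 728.261.
Reliability = 728.261 / 851.342 = 0.855.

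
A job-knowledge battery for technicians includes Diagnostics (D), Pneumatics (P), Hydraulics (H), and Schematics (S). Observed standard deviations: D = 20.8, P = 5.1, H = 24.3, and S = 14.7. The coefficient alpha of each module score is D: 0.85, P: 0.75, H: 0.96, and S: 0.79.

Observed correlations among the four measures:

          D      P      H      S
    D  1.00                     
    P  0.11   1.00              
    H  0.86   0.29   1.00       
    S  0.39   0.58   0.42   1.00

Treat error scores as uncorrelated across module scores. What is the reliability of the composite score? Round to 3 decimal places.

0.951

Var(D+P+H+S) = 20.8² + 5.1² + 24.3² + 14.7² + 2·[20.8·5.1·0.11 + 20.8·24.3·0.86 + 20.8·14.7·0.39 + 5.1·24.3·0.29 + 5.1·14.7·0.58 + 24.3·14.7·0.42] = 1265.23 + 1590.09 = 2855.32.
With uncorrelated errors the cross-covariances are all true-score covariance, so they carry over unchanged; only the diagonal terms shrink to ρᵢσᵢ².
True-score variance = [20.8²·0.85 + 5.1²·0.75 + 24.3²·0.96 + 14.7²·0.79] + 1590.09 = 1124.83 + 1590.09 = 2714.92.
Reliability = 2714.92 / 2855.32 = 0.951.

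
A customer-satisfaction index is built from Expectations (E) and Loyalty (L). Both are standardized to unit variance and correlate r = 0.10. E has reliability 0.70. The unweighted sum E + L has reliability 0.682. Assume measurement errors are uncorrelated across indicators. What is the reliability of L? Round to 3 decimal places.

Var(E+L) = 2 + 2·0.10 = 2.200.
True-score variance = ρ_E + ρ_L + 2·0.10, so 0.682 = (0.70 + ρ_L + 0.20) / 2.200.
ρ_L = 0.682·2.200 − 0.70 − 0.20 = 0.600.

0.600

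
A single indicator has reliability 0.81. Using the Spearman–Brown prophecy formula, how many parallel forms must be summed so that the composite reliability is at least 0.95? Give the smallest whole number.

5

k ≥ ρ*(1−ρ₁)/(ρ₁(1−ρ*)) = 0.95·0.19 / (0.81·0.05) = 4.457.
Smallest integer k = 5.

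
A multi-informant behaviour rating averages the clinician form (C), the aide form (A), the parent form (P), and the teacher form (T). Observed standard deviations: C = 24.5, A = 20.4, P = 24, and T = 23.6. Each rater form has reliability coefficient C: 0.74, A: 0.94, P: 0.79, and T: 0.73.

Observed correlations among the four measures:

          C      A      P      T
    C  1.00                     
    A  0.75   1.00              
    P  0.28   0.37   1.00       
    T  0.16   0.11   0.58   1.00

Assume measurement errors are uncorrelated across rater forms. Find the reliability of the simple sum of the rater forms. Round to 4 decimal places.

Var(C+A+P+T) = 24.5² + 20.4² + 24² + 23.6² + 2·[24.5·20.4·0.75 + 24.5·24·0.28 + 24.5·23.6·0.16 + 20.4·24·0.37 + 20.4·23.6·0.11 + 24·23.6·0.58] = 2149.37 + 2389.25 = 4538.62.
Because errors are independent across components, Cov(Tᵢ,Tⱼ) = Cov(Xᵢ,Xⱼ); the off-diagonal part of the true-score variance is the same as above.
True-score variance = [24.5²·0.74 + 20.4²·0.94 + 24²·0.79 + 23.6²·0.73] + 2389.25 = 1697 + 2389.25 = 4086.25.
Reliability = 4086.25 / 4538.62 = 0.9003.

0.9003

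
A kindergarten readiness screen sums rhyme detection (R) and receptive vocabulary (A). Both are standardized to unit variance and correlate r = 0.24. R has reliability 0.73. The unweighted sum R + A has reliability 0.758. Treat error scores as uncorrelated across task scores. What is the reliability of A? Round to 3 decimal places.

Var(R+A) = 2 + 2·0.24 = 2.480.
True-score variance = ρ_R + ρ_A + 2·0.24, so 0.758 = (0.73 + ρ_A + 0.48) / 2.480.
ρ_A = 0.758·2.480 − 0.73 − 0.48 = 0.670.

0.670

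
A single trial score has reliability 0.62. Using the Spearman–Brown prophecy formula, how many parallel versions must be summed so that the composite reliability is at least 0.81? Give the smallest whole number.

k ≥ ρ*(1−ρ₁)/(ρ₁(1−ρ*)) = 0.81·0.38 / (0.62·0.19) = 2.613.
Smallest integer k = 3.

3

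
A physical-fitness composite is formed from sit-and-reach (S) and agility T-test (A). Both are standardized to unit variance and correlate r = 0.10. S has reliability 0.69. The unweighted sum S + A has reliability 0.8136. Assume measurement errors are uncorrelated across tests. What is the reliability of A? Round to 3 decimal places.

0.900

Var(S+A) = 2 + 2·0.10 = 2.200.
True-score variance = ρ_S + ρ_A + 2·0.10, so 0.8136 = (0.69 + ρ_A + 0.20) / 2.200.
ρ_A = 0.8136·2.200 − 0.69 − 0.20 = 0.900.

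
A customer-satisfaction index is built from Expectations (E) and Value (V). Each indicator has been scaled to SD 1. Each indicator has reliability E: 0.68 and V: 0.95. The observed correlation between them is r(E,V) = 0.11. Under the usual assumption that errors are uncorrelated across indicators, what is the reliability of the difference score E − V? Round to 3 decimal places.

Var(E−V) = 1 + 1 − 2·0.11 = 2 − 0.22 = 1.78.
With uncorrelated errors the cross-covariances are all true-score covariance, so they carry over unchanged; only the diagonal terms shrink to ρᵢσᵢ².
True-score variance = [0.68 + 0.95] − 0.22 = 1.63 − 0.22 = 1.41.
Reliability = 1.41 / 1.78 = 0.792.

0.792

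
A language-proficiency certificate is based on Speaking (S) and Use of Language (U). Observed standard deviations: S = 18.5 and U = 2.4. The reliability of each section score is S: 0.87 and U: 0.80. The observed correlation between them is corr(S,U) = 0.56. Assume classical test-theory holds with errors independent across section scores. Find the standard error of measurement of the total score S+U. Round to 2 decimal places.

6.76

Var(total) = 348.01 + 49.728 = 397.738.
True-score variance = 302.365 + 49.728 = 352.094, so reliability = 0.8852.
Error variance = 397.738 − 352.094 = 45.6445; SEM = √45.6445 = 6.76.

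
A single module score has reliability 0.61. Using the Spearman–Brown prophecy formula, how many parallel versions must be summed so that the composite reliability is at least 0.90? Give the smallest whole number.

k ≥ ρ*(1−ρ₁)/(ρ₁(1−ρ*)) = 0.90·0.39 / (0.61·0.10) = 5.754.
Smallest integer k = 6.

6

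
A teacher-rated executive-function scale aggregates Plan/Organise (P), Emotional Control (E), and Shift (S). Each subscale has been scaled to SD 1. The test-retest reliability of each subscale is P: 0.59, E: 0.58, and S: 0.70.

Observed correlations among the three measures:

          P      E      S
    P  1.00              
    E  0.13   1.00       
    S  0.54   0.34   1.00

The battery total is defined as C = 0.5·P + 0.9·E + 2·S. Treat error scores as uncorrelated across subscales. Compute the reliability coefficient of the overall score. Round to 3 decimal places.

0.780

Var(C) = 0.5² + 0.9² + 2² + 2·[0.45·0.13 + 0.54 + 1.8·0.34] = 5.06 + 2.421 = 7.481.
Under uncorrelated errors the observed covariances equal the true-score covariances, so only the own-variance terms attenuate.
True-score variance = [0.5²·0.59 + 0.9²·0.58 + 2²·0.70] + 2.421 = 3.4173 + 2.421 = 5.8383.
Reliability = 5.8383 / 7.481 = 0.780.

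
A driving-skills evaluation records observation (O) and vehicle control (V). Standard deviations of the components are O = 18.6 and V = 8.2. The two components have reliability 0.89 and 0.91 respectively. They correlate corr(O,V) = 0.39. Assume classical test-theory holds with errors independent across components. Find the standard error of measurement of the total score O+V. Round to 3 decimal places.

Var(total) = 413.2 + 118.966 = 532.166.
True-score variance = 369.093 + 118.966 = 488.058, so reliability = 0.9171.
Error variance = 532.166 − 488.058 = 44.1072; SEM = √44.1072 = 6.641.

6.641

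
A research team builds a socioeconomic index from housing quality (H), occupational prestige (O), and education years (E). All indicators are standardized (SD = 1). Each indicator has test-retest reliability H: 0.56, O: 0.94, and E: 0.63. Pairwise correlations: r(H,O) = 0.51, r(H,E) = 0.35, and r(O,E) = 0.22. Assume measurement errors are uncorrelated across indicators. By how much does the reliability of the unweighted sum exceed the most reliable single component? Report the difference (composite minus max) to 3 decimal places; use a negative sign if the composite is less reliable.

Var(sum) = 3 + 2.16 = 5.16; true-score variance = 2.13 + 2.16 = 4.29; composite reliability = 0.8314.
Max component reliability = 0.9400.
Difference = 0.8314 − 0.9400 = -0.109.

-0.109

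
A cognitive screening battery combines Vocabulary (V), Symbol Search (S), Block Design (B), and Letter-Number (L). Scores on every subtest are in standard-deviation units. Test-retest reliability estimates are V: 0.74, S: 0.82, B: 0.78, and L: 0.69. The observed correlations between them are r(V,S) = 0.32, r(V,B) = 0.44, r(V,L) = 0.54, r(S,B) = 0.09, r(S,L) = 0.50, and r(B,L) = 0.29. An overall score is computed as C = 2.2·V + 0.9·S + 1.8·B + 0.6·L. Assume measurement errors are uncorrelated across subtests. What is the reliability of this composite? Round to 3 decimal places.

0.868

Var(C) = 2.2² + 0.9² + 1.8² + 0.6² + 2·[1.98·0.32 + 3.96·0.44 + 1.32·0.54 + 1.62·0.09 + 0.54·0.50 + 1.08·0.29] = 9.25 + 7.6356 = 16.8856.
Because errors are independent across components, Cov(Tᵢ,Tⱼ) = Cov(Xᵢ,Xⱼ); the off-diagonal part of the true-score variance is the same as above.
True-score variance = [2.2²·0.74 + 0.9²·0.82 + 1.8²·0.78 + 0.6²·0.69] + 7.6356 = 7.0214 + 7.6356 = 14.657.
Reliability = 14.657 / 16.8856 = 0.868.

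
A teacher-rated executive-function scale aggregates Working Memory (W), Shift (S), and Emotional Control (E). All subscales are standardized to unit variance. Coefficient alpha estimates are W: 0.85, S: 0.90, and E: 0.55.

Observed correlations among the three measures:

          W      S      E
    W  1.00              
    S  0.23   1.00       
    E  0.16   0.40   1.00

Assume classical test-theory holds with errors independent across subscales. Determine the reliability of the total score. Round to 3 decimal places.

Var(W+S+E) = 3 + 2·[0.23 + 0.16 + 0.40] = 3 + 1.58 = 4.58.
Because errors are independent across components, Cov(Tᵢ,Tⱼ) = Cov(Xᵢ,Xⱼ); the off-diagonal part of the true-score variance is the same as above.
True-score variance = [0.85 + 0.90 + 0.55] + 1.58 = 2.3 + 1.58 = 3.88.
Reliability = 3.88 / 4.58 = 0.847.

0.847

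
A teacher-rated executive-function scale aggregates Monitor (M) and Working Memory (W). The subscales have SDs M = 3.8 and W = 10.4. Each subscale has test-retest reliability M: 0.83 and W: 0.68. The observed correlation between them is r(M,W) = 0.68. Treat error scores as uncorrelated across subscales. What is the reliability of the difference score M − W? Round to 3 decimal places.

Var(M−W) = 3.8² + 10.4² − 2·3.8·10.4·0.68 = 122.6 − 53.7472 = 68.8528.
With uncorrelated errors the cross-covariances are all true-score covariance, so they carry over unchanged; only the diagonal terms shrink to ρᵢσᵢ².
True-score variance = [3.8²·0.83 + 10.4²·0.68] − 53.7472 = 85.534 − 53.7472 = 31.7868.
Reliability = 31.7868 / 68.8528 = 0.462.

0.462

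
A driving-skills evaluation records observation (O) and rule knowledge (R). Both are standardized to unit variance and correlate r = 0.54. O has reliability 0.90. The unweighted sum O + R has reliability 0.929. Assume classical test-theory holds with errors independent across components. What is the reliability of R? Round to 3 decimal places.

Var(O+R) = 2 + 2·0.54 = 3.080.
True-score variance = ρ_O + ρ_R + 2·0.54, so 0.929 = (0.90 + ρ_R + 1.08) / 3.080.
ρ_R = 0.929·3.080 − 0.90 − 1.08 = 0.881.

0.881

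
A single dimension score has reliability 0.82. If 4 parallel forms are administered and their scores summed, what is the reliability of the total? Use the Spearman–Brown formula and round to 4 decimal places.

0.9480

ρ_k = kρ / (1 + (k−1)ρ) = 4·0.82 / (1 + 3·0.82) = 3.280 / 3.460 = 0.9480.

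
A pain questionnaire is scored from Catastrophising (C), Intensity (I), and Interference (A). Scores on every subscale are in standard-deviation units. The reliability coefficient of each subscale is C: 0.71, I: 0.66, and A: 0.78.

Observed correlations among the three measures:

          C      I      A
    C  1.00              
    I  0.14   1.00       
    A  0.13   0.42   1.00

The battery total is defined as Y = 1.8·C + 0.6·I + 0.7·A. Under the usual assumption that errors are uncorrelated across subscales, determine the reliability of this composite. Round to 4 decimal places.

0.7694

Var(Y) = 1.8² + 0.6² + 0.7² + 2·[1.08·0.14 + 1.26·0.13 + 0.42·0.42] = 4.09 + 0.9828 = 5.0728.
Under uncorrelated errors the observed covariances equal the true-score covariances, so only the own-variance terms attenuate.
True-score variance = [1.8²·0.71 + 0.6²·0.66 + 0.7²·0.78] + 0.9828 = 2.9202 + 0.9828 = 3.903.
Reliability = 3.903 / 5.0728 = 0.7694.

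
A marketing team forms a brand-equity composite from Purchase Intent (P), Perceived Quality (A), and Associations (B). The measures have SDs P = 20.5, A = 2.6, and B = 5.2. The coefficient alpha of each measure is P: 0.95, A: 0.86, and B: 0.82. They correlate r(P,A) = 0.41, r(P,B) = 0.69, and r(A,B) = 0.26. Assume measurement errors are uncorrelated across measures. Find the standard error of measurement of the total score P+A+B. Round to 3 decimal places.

Var(total) = 454.05 + 197.844 = 651.894.
True-score variance = 427.224 + 197.844 = 625.068, so reliability = 0.9588.
Error variance = 651.894 − 625.068 = 26.8261; SEM = √26.8261 = 5.179.

5.179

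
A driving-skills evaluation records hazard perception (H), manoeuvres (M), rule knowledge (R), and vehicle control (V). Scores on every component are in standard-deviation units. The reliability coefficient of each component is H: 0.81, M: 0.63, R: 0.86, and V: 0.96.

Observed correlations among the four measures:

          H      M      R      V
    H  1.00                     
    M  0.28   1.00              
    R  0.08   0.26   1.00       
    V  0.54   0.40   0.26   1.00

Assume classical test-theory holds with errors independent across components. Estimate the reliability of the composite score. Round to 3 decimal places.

0.903

Var(H+M+R+V) = 4 + 2·[0.28 + 0.08 + 0.54 + 0.26 + 0.40 + 0.26] = 4 + 3.64 = 7.64.
With uncorrelated errors the cross-covariances are all true-score covariance, so they carry over unchanged; only the diagonal terms shrink to ρᵢσᵢ².
True-score variance = [0.81 + 0.63 + 0.86 + 0.96] + 3.64 = 3.26 + 3.64 = 6.9.
Reliability = 6.9 / 7.64 = 0.903.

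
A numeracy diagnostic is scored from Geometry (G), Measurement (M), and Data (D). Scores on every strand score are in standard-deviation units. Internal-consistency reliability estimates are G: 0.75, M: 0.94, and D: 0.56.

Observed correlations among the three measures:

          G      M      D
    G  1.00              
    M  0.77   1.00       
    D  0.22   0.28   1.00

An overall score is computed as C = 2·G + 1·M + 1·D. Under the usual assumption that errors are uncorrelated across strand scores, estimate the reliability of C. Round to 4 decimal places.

Var(C) = 2² + 1 + 1 + 2·[2·0.77 + 2·0.22 + 0.28] = 6 + 4.52 = 10.52.
Because errors are independent across components, Cov(Tᵢ,Tⱼ) = Cov(Xᵢ,Xⱼ); the off-diagonal part of the true-score variance is the same as above.
True-score variance = [2²·0.75 + 0.94 + 0.56] + 4.52 = 4.5 + 4.52 = 9.02.
Reliability = 9.02 / 10.52 = 0.8574.

0.8574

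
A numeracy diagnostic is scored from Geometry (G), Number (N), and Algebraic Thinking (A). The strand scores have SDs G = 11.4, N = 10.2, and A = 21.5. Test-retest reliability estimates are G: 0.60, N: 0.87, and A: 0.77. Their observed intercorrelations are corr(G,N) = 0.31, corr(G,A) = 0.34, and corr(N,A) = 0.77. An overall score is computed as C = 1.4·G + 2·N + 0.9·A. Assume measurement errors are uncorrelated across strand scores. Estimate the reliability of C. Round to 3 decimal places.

Var(C) = 1.4²·11.4² + 2²·10.2² + 0.9²·21.5² + 2·[2.8·11.4·10.2·0.31 + 1.26·11.4·21.5·0.34 + 1.8·10.2·21.5·0.77] = 1045.3 + 1019.76 = 2065.07.
Under uncorrelated errors the observed covariances equal the true-score covariances, so only the own-variance terms attenuate.
True-score variance = [1.4²·11.4²·0.60 + 2²·10.2²·0.87 + 0.9²·21.5²·0.77] + 1019.76 = 803.197 + 1019.76 = 1822.96.
Reliability = 1822.96 / 2065.07 = 0.883.

0.883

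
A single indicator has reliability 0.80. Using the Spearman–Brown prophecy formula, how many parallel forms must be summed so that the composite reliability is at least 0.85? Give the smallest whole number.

2

k ≥ ρ*(1−ρ₁)/(ρ₁(1−ρ*)) = 0.85·0.20 / (0.80·0.15) = 1.417.
Smallest integer k = 2.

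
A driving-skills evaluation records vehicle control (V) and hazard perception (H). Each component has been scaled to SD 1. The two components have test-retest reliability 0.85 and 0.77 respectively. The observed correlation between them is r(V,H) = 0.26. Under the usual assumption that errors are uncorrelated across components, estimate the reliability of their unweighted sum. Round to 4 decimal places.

0.8492

Var(V+H) = 2 + 2·[0.26] = 2 + 0.52 = 2.52.
Under uncorrelated errors the observed covariances equal the true-score covariances, so only the own-variance terms attenuate.
True-score variance = [0.85 + 0.77] + 0.52 = 1.62 + 0.52 = 2.14.
Reliability = 2.14 / 2.52 = 0.8492.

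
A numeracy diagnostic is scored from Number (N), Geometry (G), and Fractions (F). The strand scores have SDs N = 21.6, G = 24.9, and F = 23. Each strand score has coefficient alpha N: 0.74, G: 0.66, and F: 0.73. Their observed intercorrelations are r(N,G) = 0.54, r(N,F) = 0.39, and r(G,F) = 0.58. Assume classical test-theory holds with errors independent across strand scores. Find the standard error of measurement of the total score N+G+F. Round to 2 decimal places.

21.79

Var(total) = 1615.57 + 1632.7 = 3248.27.
True-score variance = 1140.63 + 1632.7 = 2773.33, so reliability = 0.8538.
Error variance = 3248.27 − 2773.33 = 474.939; SEM = √474.939 = 21.79.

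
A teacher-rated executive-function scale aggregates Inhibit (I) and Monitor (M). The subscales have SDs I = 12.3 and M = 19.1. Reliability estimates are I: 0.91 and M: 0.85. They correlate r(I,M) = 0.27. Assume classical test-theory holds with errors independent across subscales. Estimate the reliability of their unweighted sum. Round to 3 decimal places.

0.894

Var(I+M) = 12.3² + 19.1² + 2·[12.3·19.1·0.27] = 516.1 + 126.862 = 642.962.
With uncorrelated errors the cross-covariances are all true-score covariance, so they carry over unchanged; only the diagonal terms shrink to ρᵢσᵢ².
True-score variance = [12.3²·0.91 + 19.1²·0.85] + 126.862 = 447.762 + 126.862 = 574.625.
Reliability = 574.625 / 642.962 = 0.894.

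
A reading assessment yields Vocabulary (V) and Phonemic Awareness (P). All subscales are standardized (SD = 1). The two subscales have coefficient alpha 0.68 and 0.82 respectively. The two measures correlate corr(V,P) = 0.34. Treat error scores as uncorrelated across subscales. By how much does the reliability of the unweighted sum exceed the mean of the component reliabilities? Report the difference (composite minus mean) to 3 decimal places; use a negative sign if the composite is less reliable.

Var(sum) = 2 + 0.68 = 2.68; true-score variance = 1.5 + 0.68 = 2.18; composite reliability = 0.8134.
Mean component reliability = 0.7500.
Difference = 0.8134 − 0.7500 = 0.063.

0.063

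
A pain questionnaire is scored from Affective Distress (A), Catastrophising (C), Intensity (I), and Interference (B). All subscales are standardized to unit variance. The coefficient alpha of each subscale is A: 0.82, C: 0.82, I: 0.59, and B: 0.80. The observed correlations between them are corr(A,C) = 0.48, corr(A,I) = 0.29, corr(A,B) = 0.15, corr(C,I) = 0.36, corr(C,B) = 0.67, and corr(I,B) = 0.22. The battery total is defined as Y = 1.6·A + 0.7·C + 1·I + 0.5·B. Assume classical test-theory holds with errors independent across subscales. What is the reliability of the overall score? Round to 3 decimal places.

Var(Y) = 1.6² + 0.7² + 1 + 0.5² + 2·[1.12·0.48 + 1.6·0.29 + 0.8·0.15 + 0.7·0.36 + 0.35·0.67 + 0.5·0.22] = 4.3 + 3.4362 = 7.7362.
With uncorrelated errors the cross-covariances are all true-score covariance, so they carry over unchanged; only the diagonal terms shrink to ρᵢσᵢ².
True-score variance = [1.6²·0.82 + 0.7²·0.82 + 0.59 + 0.5²·0.80] + 3.4362 = 3.291 + 3.4362 = 6.7272.
Reliability = 6.7272 / 7.7362 = 0.870.

0.870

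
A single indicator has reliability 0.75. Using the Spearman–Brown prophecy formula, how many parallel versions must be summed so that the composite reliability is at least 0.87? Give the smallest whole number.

3

k ≥ ρ*(1−ρ₁)/(ρ₁(1−ρ*)) = 0.87·0.25 / (0.75·0.13) = 2.231.
Smallest integer k = 3.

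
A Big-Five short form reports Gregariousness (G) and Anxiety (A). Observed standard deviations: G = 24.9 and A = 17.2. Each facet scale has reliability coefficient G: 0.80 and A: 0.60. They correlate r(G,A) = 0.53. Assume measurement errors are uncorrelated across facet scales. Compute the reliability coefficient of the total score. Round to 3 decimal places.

0.823

Var(G+A) = 24.9² + 17.2² + 2·[24.9·17.2·0.53] = 915.85 + 453.977 = 1369.83.
Under uncorrelated errors the observed covariances equal the true-score covariances, so only the own-variance terms attenuate.
True-score variance = [24.9²·0.80 + 17.2²·0.60] + 453.977 = 673.512 + 453.977 = 1127.49.
Reliability = 1127.49 / 1369.83 = 0.823.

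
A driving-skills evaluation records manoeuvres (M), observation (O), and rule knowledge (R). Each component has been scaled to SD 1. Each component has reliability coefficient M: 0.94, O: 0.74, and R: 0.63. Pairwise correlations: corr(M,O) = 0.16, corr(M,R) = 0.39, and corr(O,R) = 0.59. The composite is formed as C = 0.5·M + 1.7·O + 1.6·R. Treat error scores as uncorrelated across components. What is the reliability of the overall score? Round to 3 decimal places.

0.825

Var(C) = 0.5² + 1.7² + 1.6² + 2·[0.85·0.16 + 0.8·0.39 + 2.72·0.59] = 5.7 + 4.1056 = 9.8056.
With uncorrelated errors the cross-covariances are all true-score covariance, so they carry over unchanged; only the diagonal terms shrink to ρᵢσᵢ².
True-score variance = [0.5²·0.94 + 1.7²·0.74 + 1.6²·0.63] + 4.1056 = 3.9864 + 4.1056 = 8.092.
Reliability = 8.092 / 9.8056 = 0.825.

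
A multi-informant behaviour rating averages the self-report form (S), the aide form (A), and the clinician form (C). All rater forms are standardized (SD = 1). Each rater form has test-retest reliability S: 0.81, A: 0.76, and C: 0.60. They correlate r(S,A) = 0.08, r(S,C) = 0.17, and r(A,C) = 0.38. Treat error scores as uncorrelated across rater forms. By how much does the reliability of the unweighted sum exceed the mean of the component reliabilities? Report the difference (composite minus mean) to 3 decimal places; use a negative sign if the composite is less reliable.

0.082

Var(sum) = 3 + 1.26 = 4.26; true-score variance = 2.17 + 1.26 = 3.43; composite reliability = 0.8052.
Mean component reliability = 0.7233.
Difference = 0.8052 − 0.7233 = 0.082.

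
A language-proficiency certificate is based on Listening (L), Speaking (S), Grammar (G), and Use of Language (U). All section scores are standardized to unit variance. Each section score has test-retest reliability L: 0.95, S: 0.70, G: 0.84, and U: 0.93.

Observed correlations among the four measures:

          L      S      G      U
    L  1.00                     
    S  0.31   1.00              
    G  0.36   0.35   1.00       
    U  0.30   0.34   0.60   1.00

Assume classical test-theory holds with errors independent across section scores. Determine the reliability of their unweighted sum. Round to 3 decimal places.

Var(L+S+G+U) = 4 + 2·[0.31 + 0.36 + 0.30 + 0.35 + 0.34 + 0.60] = 4 + 4.52 = 8.52.
Under uncorrelated errors the observed covariances equal the true-score covariances, so only the own-variance terms attenuate.
True-score variance = [0.95 + 0.70 + 0.84 + 0.93] + 4.52 = 3.42 + 4.52 = 7.94.
Reliability = 7.94 / 8.52 = 0.932.

0.932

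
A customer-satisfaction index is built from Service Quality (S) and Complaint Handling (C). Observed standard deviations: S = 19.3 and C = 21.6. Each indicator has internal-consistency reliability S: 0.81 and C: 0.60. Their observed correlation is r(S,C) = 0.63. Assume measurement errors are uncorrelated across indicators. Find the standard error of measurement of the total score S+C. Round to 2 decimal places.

16.04

Var(total) = 839.05 + 525.269 = 1364.32.
True-score variance = 581.653 + 525.269 = 1106.92, so reliability = 0.8113.
Error variance = 1364.32 − 1106.92 = 257.397; SEM = √257.397 = 16.04.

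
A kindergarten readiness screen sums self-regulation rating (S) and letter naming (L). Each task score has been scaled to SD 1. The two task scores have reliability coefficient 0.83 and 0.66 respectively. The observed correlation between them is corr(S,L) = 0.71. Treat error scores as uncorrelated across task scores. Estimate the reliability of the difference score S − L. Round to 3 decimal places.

Var(S−L) = 1 + 1 − 2·0.71 = 2 − 1.42 = 0.58.
Under uncorrelated errors the observed covariances equal the true-score covariances, so only the own-variance terms attenuate.
True-score variance = [0.83 + 0.66] − 1.42 = 1.49 − 1.42 = 0.07.
Reliability = 0.07 / 0.58 = 0.121.

0.121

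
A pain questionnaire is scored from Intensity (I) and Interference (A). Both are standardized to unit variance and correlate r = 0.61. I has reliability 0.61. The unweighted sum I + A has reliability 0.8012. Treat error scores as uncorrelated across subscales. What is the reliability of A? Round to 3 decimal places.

Var(I+A) = 2 + 2·0.61 = 3.220.
True-score variance = ρ_I + ρ_A + 2·0.61, so 0.8012 = (0.61 + ρ_A + 1.22) / 3.220.
ρ_A = 0.8012·3.220 − 0.61 − 1.22 = 0.750.

0.750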